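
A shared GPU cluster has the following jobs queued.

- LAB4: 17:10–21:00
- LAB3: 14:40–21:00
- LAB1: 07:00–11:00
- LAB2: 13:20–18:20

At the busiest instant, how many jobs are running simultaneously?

Walk through starts and ends in time order (an end at T is processed before a start at T):
07:00 start LAB1 → 1
11:00 end LAB1 → 0
13:20 start LAB2 → 1
14:40 start LAB3 → 2
17:10 start LAB4 → 3
18:20 end LAB2 → 2
21:00 end LAB3 → 1
21:00 end LAB4 → 0
Peak is 3, at 17:10 (LAB2, LAB3, LAB4).

3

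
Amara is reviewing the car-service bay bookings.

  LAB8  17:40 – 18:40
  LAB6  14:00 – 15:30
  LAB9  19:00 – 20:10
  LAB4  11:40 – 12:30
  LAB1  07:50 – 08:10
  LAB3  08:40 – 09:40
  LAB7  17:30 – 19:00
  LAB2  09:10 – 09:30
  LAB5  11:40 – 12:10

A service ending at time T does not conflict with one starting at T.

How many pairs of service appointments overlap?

Sorted by start: LAB1, LAB3, LAB2, LAB4, LAB5, LAB6, LAB7, LAB8, LAB9.
LAB3 starts after LAB1 ends — done with LAB1.
LAB2 starts before LAB3 ends → LAB3 and LAB2 overlap.
LAB4 starts after LAB3 ends — done with LAB3.
LAB4 starts after LAB2 ends — done with LAB2.
LAB5 starts before LAB4 ends → LAB4 and LAB5 overlap.
LAB6 starts after LAB4 ends — done with LAB4.
LAB6 starts after LAB5 ends — done with LAB5.
LAB7 starts after LAB6 ends — done with LAB6.
LAB8 starts before LAB7 ends → LAB7 and LAB8 overlap.
LAB9 starts exactly when LAB7 ends (back-to-back, no overlap).
LAB9 starts after LAB8 ends.
Overlapping pairs: LAB2 & LAB3, LAB4 & LAB5, LAB7 & LAB8 — 3 in total.

3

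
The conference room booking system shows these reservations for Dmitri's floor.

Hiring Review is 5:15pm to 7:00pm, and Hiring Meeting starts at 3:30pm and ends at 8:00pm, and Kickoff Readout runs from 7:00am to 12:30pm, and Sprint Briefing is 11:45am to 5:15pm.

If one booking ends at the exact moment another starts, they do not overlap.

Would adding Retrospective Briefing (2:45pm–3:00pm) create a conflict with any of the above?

Kickoff Readout: ends 12:30pm at or before Retrospective Briefing starts 2:45pm → clear.
Sprint Briefing: starts 11:45am before Retrospective Briefing ends 3:00pm, and ends 5:15pm after Retrospective Briefing starts 2:45pm → overlap.
Hiring Meeting: starts 3:30pm at or after Retrospective Briefing ends 3:00pm → clear.
Hiring Review: starts 5:15pm at or after Retrospective Briefing ends 3:00pm → clear.
Retrospective Briefing overlaps Sprint Briefing.

Yes — it overlaps Sprint Briefing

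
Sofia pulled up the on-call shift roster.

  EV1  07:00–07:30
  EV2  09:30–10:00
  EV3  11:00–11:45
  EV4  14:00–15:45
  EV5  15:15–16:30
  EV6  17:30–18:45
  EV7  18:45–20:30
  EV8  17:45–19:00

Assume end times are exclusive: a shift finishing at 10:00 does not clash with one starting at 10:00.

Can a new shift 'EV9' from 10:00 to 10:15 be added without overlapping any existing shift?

EV1: ends 07:30 at or before EV9 starts 10:00 → clear.
EV2: ends 10:00 at or before EV9 starts 10:00 → clear.
EV3: starts 11:00 at or after EV9 ends 10:15 → clear.
EV4: starts 14:00 at or after EV9 ends 10:15 → clear.
EV5: starts 15:15 at or after EV9 ends 10:15 → clear.
EV6: starts 17:30 at or after EV9 ends 10:15 → clear.
EV8: starts 17:45 at or after EV9 ends 10:15 → clear.
EV7: starts 18:45 at or after EV9 ends 10:15 → clear.

Yes — the slot is free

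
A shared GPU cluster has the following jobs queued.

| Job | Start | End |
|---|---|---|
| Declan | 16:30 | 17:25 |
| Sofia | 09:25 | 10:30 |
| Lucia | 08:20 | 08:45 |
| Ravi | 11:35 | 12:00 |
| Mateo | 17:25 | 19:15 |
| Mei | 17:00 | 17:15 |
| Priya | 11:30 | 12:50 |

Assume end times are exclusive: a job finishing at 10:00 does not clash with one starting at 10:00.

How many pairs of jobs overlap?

Sorted by start: Lucia, Sofia, Priya, Ravi, Declan, Mei, Mateo.
Sofia starts after Lucia ends, so nothing later overlaps Lucia either.
Priya starts after Sofia ends, so nothing later overlaps Sofia either.
Ravi starts before Priya ends → Priya and Ravi overlap.
Declan starts after Priya ends, so nothing later overlaps Priya either.
Declan starts after Ravi ends, so nothing later overlaps Ravi either.
Mei starts before Declan ends → Declan and Mei overlap.
Mateo starts exactly when Declan ends (back-to-back, no overlap).
Mateo starts after Mei ends.
Overlapping pairs: Declan & Mei, Priya & Ravi — 2 in total.

2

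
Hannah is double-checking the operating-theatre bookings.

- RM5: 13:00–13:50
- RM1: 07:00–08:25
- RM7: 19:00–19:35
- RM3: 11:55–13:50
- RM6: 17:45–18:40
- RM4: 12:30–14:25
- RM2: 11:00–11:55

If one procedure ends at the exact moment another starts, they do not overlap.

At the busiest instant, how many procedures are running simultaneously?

3

Sweep the timeline, counting +1 at each start and −1 at each end (ends before starts at a tie):
07:00 start RM1 → 1
08:25 end RM1 → 0
11:00 start RM2 → 1
11:55 end RM2 → 0
11:55 start RM3 → 1
12:30 start RM4 → 2
13:00 start RM5 → 3
13:50 end RM3 → 2
13:50 end RM5 → 1
14:25 end RM4 → 0
17:45 start RM6 → 1
18:40 end RM6 → 0
19:00 start RM7 → 1
19:35 end RM7 → 0
Peak is 3, at 13:00 (RM3, RM4, RM5).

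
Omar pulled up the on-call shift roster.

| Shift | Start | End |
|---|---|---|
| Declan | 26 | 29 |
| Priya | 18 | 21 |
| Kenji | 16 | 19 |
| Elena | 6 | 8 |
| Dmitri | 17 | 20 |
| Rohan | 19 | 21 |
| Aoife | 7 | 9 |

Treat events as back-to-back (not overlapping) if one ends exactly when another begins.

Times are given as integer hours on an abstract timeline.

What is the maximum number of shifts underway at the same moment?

Sweep the timeline, counting +1 at each start and −1 at each end (ends before starts at a tie):
6 start Elena → 1
7 start Aoife → 2
8 end Elena → 1
9 end Aoife → 0
16 start Kenji → 1
17 start Dmitri → 2
18 start Priya → 3
19 end Kenji → 2
19 start Rohan → 3
20 end Dmitri → 2
21 end Priya → 1
21 end Rohan → 0
26 start Declan → 1
29 end Declan → 0
Peak is 3, at 18 (Dmitri, Kenji, Priya).

3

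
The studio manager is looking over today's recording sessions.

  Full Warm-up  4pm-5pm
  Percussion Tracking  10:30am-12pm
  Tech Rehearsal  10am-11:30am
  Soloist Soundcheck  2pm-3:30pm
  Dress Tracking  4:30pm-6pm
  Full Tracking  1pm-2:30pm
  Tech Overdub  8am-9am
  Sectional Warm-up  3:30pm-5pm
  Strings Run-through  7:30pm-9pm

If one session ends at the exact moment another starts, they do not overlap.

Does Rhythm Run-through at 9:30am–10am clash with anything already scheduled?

No — it doesn't clash with anything

Tech Overdub: ends 9am at or before Rhythm Run-through starts 9:30am → clear.
Tech Rehearsal: starts 10am at or after Rhythm Run-through ends 10am → clear.
Percussion Tracking: starts 10:30am at or after Rhythm Run-through ends 10am → clear.
Full Tracking: starts 1pm at or after Rhythm Run-through ends 10am → clear.
Soloist Soundcheck: starts 2pm at or after Rhythm Run-through ends 10am → clear.
Sectional Warm-up: starts 3:30pm at or after Rhythm Run-through ends 10am → clear.
Full Warm-up: starts 4pm at or after Rhythm Run-through ends 10am → clear.
Dress Tracking: starts 4:30pm at or after Rhythm Run-through ends 10am → clear.
Strings Run-through: starts 7:30pm at or after Rhythm Run-through ends 10am → clear.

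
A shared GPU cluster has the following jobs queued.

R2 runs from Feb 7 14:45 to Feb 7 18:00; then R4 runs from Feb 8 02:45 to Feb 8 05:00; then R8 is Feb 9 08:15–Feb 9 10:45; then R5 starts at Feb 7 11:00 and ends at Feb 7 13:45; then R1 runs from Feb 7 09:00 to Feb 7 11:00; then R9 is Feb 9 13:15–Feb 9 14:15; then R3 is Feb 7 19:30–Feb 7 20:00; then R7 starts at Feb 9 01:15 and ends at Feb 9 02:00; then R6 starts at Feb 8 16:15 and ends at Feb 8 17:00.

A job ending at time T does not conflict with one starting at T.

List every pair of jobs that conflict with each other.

no overlapping pairs

Sorted by start: R1, R5, R2, R3, R4, R6, R7, R8, R9.
R5 starts exactly when R1 ends (back-to-back, no overlap), so nothing later overlaps R1 either.
R2 starts after R5 ends, so nothing later overlaps R5 either.
R3 starts after R2 ends, so nothing later overlaps R2 either.
R4 starts after R3 ends, so nothing later overlaps R3 either.
R6 starts after R4 ends, so nothing later overlaps R4 either.
R7 starts after R6 ends, so nothing later overlaps R6 either.
R8 starts after R7 ends, so nothing later overlaps R7 either.
R9 starts after R8 ends.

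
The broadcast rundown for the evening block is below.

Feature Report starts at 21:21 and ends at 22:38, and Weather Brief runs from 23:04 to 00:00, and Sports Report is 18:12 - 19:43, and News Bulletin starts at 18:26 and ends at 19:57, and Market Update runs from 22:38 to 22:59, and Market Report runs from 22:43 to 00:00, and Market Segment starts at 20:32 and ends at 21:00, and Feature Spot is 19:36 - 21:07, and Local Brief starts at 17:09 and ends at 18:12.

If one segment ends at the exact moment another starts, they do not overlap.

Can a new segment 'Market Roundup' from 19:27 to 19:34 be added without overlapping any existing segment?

Local Brief: ends 18:12 at or before Market Roundup starts 19:27 → clear.
Sports Report: starts 18:12 before Market Roundup ends 19:34, and ends 19:43 after Market Roundup starts 19:27 → overlap.
News Bulletin: starts 18:26 before Market Roundup ends 19:34, and ends 19:57 after Market Roundup starts 19:27 → overlap.
Feature Spot: starts 19:36 at or after Market Roundup ends 19:34 → clear.
Market Segment: starts 20:32 at or after Market Roundup ends 19:34 → clear.
Feature Report: starts 21:21 at or after Market Roundup ends 19:34 → clear.
Market Update: starts 22:38 at or after Market Roundup ends 19:34 → clear.
Market Report: starts 22:43 at or after Market Roundup ends 19:34 → clear.
Weather Brief: starts 23:04 at or after Market Roundup ends 19:34 → clear.
Market Roundup overlaps Sports Report, News Bulletin.

No — it overlaps News Bulletin, Sports Report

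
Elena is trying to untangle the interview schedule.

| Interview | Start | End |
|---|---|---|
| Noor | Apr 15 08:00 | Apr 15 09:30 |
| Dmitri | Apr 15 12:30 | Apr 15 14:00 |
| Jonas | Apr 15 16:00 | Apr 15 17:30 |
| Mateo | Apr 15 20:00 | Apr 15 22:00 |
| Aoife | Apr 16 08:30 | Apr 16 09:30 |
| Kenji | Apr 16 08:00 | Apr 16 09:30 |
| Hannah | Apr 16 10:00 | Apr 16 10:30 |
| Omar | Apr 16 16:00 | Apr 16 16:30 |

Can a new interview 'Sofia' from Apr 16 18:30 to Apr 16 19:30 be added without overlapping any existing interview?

Yes — the slot is free

Noor: ends Apr 15 09:30 at or before Sofia starts Apr 16 18:30 → clear.
Dmitri: ends Apr 15 14:00 at or before Sofia starts Apr 16 18:30 → clear.
Jonas: ends Apr 15 17:30 at or before Sofia starts Apr 16 18:30 → clear.
Mateo: ends Apr 15 22:00 at or before Sofia starts Apr 16 18:30 → clear.
Kenji: ends Apr 16 09:30 at or before Sofia starts Apr 16 18:30 → clear.
Aoife: ends Apr 16 09:30 at or before Sofia starts Apr 16 18:30 → clear.
Hannah: ends Apr 16 10:30 at or before Sofia starts Apr 16 18:30 → clear.
Omar: ends Apr 16 16:30 at or before Sofia starts Apr 16 18:30 → clear.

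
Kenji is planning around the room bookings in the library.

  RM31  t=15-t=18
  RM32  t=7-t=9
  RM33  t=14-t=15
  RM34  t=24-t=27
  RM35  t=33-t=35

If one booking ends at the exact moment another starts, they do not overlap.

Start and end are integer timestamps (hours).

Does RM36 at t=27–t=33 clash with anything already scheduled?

RM32: ends t=9 at or before RM36 starts t=27 → clear.
RM33: ends t=15 at or before RM36 starts t=27 → clear.
RM31: ends t=18 at or before RM36 starts t=27 → clear.
RM34: ends t=27 at or before RM36 starts t=27 → clear.
RM35: starts t=33 at or after RM36 ends t=33 → clear.

No — it doesn't clash with anything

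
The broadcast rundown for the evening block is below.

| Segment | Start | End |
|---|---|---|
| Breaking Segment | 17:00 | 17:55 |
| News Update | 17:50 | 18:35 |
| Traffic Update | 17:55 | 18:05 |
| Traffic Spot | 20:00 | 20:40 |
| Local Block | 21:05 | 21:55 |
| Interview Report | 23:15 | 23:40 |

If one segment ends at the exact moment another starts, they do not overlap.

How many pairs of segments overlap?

2

Sorted by start: Breaking Segment, News Update, Traffic Update, Traffic Spot, Local Block, Interview Report.
News Update starts before Breaking Segment ends → Breaking Segment and News Update overlap.
Traffic Update starts exactly when Breaking Segment ends (back-to-back, no overlap) — done with Breaking Segment.
Traffic Update starts before News Update ends → News Update and Traffic Update overlap.
Traffic Spot starts after News Update ends — done with News Update.
Traffic Spot starts after Traffic Update ends — done with Traffic Update.
Local Block starts after Traffic Spot ends — done with Traffic Spot.
Interview Report starts after Local Block ends.
Overlapping pairs: Breaking Segment & News Update, News Update & Traffic Update — 2 in total.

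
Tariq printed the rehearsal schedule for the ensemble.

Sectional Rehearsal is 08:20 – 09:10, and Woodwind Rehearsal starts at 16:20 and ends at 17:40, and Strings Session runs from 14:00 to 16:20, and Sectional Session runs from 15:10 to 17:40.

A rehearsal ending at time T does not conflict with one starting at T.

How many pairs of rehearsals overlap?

Sorted by start: Sectional Rehearsal, Strings Session, Sectional Session, Woodwind Rehearsal.
Strings Session starts after Sectional Rehearsal ends, so Sectional Rehearsal has no further overlaps.
Sectional Session starts before Strings Session ends → Strings Session and Sectional Session overlap.
Woodwind Rehearsal starts exactly when Strings Session ends (back-to-back, no overlap).
Woodwind Rehearsal starts before Sectional Session ends → Sectional Session and Woodwind Rehearsal overlap.
Overlapping pairs: Sectional Session & Strings Session, Sectional Session & Woodwind Rehearsal — 2 in total.

2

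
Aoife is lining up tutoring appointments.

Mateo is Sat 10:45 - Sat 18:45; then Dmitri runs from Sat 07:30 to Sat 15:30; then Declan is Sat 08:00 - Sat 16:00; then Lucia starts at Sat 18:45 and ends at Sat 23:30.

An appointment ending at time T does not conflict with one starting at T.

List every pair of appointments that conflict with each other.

Sorted by start: Dmitri, Declan, Mateo, Lucia.
Declan starts before Dmitri ends → Dmitri and Declan overlap.
Mateo starts before Dmitri ends → Dmitri and Mateo overlap.
Lucia starts after Dmitri ends.
Mateo starts before Declan ends → Declan and Mateo overlap.
Lucia starts after Declan ends.
Lucia starts exactly when Mateo ends (back-to-back, no overlap).

Declan & Dmitri, Declan & Mateo, Dmitri & Mateo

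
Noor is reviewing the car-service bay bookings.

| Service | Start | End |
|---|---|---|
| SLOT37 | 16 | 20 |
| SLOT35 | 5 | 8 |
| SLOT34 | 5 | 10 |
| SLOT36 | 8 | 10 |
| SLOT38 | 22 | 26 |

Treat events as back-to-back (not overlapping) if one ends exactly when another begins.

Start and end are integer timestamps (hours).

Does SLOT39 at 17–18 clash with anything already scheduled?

Yes — it overlaps SLOT37

SLOT34: ends 10 at or before SLOT39 starts 17 → clear.
SLOT35: ends 8 at or before SLOT39 starts 17 → clear.
SLOT36: ends 10 at or before SLOT39 starts 17 → clear.
SLOT37: starts 16 before SLOT39 ends 18, and ends 20 after SLOT39 starts 17 → overlap.
SLOT38: starts 22 at or after SLOT39 ends 18 → clear.
SLOT39 overlaps SLOT37.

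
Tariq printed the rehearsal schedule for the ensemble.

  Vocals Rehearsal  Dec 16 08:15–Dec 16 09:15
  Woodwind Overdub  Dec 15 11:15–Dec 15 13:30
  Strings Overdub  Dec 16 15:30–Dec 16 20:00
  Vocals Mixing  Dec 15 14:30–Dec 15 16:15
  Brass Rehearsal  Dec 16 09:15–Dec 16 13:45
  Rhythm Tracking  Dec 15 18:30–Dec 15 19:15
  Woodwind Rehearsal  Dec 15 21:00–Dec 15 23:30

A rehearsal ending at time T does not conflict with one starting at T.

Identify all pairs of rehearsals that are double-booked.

Check each pair: they overlap iff neither finishes before the other starts.
Sorted by start: Woodwind Overdub, Vocals Mixing, Rhythm Tracking, Woodwind Rehearsal, Vocals Rehearsal, Brass Rehearsal, Strings Overdub.
Vocals Mixing starts after Woodwind Overdub ends, so Woodwind Overdub has no further overlaps.
Rhythm Tracking starts after Vocals Mixing ends, so Vocals Mixing has no further overlaps.
Woodwind Rehearsal starts after Rhythm Tracking ends, so Rhythm Tracking has no further overlaps.
Vocals Rehearsal starts after Woodwind Rehearsal ends, so Woodwind Rehearsal has no further overlaps.
Brass Rehearsal starts exactly when Vocals Rehearsal ends (back-to-back, no overlap), so Vocals Rehearsal has no further overlaps.
Strings Overdub starts after Brass Rehearsal ends.

no overlapping pairs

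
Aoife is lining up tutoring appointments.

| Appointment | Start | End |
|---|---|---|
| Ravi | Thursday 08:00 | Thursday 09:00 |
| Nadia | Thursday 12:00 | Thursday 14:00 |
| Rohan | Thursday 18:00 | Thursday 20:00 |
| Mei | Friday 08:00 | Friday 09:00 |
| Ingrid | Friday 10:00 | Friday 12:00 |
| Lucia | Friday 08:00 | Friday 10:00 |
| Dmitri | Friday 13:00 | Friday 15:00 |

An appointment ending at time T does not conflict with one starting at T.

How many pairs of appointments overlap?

1

Sorted by start: Ravi, Nadia, Rohan, Mei, Lucia, Ingrid, Dmitri.
Nadia starts after Ravi ends, so nothing later overlaps Ravi either.
Rohan starts after Nadia ends, so nothing later overlaps Nadia either.
Mei starts after Rohan ends, so nothing later overlaps Rohan either.
Lucia starts before Mei ends → Mei and Lucia overlap.
Ingrid starts after Mei ends, so nothing later overlaps Mei either.
Ingrid starts exactly when Lucia ends (back-to-back, no overlap), so nothing later overlaps Lucia either.
Dmitri starts after Ingrid ends.
Overlapping pairs: Lucia & Mei — 1 in total.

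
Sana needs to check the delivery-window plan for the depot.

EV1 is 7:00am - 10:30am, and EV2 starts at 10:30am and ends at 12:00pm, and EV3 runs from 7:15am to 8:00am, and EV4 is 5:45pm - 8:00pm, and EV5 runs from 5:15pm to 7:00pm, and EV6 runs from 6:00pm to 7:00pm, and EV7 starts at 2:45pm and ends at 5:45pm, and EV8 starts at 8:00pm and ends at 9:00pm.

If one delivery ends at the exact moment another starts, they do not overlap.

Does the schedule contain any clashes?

Yes

Sorted by start: EV1, EV3, EV2, EV7, EV5, EV4, EV6, EV8.
EV3 starts before EV1 ends → EV1 and EV3 overlap.
That's a conflict, so the schedule is not conflict-free.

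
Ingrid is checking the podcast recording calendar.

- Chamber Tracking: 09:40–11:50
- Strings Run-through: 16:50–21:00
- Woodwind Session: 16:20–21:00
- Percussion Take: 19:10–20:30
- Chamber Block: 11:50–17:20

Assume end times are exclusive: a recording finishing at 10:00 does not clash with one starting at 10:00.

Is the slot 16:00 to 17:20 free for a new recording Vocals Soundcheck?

No — it overlaps Chamber Block, Strings Run-through, Woodwind Session

Chamber Tracking: ends 11:50 at or before Vocals Soundcheck starts 16:00 → clear.
Chamber Block: starts 11:50 before Vocals Soundcheck ends 17:20, and ends 17:20 after Vocals Soundcheck starts 16:00 → overlap.
Woodwind Session: starts 16:20 before Vocals Soundcheck ends 17:20, and ends 21:00 after Vocals Soundcheck starts 16:00 → overlap.
Strings Run-through: starts 16:50 before Vocals Soundcheck ends 17:20, and ends 21:00 after Vocals Soundcheck starts 16:00 → overlap.
Percussion Take: starts 19:10 at or after Vocals Soundcheck ends 17:20 → clear.
Vocals Soundcheck overlaps Chamber Block, Strings Run-through, Woodwind Session.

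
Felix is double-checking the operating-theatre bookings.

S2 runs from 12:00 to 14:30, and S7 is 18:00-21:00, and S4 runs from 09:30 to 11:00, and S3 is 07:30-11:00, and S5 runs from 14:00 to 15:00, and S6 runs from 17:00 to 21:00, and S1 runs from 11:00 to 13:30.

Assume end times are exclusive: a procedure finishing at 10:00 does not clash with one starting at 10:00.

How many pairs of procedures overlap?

Sorted by start: S3, S4, S1, S2, S5, S6, S7.
S4 starts before S3 ends → S3 and S4 overlap.
S1 starts exactly when S3 ends (back-to-back, no overlap) — done with S3.
S1 starts exactly when S4 ends (back-to-back, no overlap) — done with S4.
S2 starts before S1 ends → S1 and S2 overlap.
S5 starts after S1 ends — done with S1.
S5 starts before S2 ends → S2 and S5 overlap.
S6 starts after S2 ends — done with S2.
S6 starts after S5 ends — done with S5.
S7 starts before S6 ends → S6 and S7 overlap.
Overlapping pairs: S1 & S2, S2 & S5, S3 & S4, S6 & S7 — 4 in total.

4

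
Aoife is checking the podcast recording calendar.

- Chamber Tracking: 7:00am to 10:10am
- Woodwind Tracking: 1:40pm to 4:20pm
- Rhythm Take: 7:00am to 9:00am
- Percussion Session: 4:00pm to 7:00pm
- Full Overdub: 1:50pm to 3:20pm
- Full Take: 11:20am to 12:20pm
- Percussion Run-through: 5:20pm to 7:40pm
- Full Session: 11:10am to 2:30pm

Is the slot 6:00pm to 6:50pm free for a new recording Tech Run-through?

No — it overlaps Percussion Run-through, Percussion Session

Chamber Tracking: ends 10:10am at or before Tech Run-through starts 6:00pm → clear.
Rhythm Take: ends 9:00am at or before Tech Run-through starts 6:00pm → clear.
Full Session: ends 2:30pm at or before Tech Run-through starts 6:00pm → clear.
Full Take: ends 12:20pm at or before Tech Run-through starts 6:00pm → clear.
Woodwind Tracking: ends 4:20pm at or before Tech Run-through starts 6:00pm → clear.
Full Overdub: ends 3:20pm at or before Tech Run-through starts 6:00pm → clear.
Percussion Session: starts 4:00pm before Tech Run-through ends 6:50pm, and ends 7:00pm after Tech Run-through starts 6:00pm → overlap.
Percussion Run-through: starts 5:20pm before Tech Run-through ends 6:50pm, and ends 7:40pm after Tech Run-through starts 6:00pm → overlap.
Tech Run-through overlaps Percussion Session, Percussion Run-through.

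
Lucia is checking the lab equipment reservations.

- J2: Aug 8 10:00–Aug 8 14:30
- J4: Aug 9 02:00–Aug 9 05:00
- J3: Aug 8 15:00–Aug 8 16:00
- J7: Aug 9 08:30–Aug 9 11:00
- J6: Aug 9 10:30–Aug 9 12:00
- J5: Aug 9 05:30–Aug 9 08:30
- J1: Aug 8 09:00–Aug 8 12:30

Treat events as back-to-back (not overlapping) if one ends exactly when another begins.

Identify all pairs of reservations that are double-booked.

Two intervals overlap when each starts before the other ends.
Sorted by start: J1, J2, J3, J4, J5, J7, J6.
J2 starts before J1 ends → J1 and J2 overlap.
J3 starts after J1 ends; J1 is clear from here.
J3 starts after J2 ends; J2 is clear from here.
J4 starts after J3 ends; J3 is clear from here.
J5 starts after J4 ends; J4 is clear from here.
J7 starts exactly when J5 ends (back-to-back, no overlap); J5 is clear from here.
J6 starts before J7 ends → J7 and J6 overlap.

J1 & J2, J6 & J7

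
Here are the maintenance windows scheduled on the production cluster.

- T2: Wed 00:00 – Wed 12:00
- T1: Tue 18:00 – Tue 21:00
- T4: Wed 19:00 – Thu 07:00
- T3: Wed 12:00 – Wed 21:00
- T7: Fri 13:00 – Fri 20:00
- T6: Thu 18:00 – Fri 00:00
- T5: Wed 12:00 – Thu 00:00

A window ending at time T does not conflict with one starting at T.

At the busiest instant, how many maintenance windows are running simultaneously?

Sweep the timeline, counting +1 at each start and −1 at each end (ends before starts at a tie):
Tue 18:00 start T1 → 1
Tue 21:00 end T1 → 0
Wed 00:00 start T2 → 1
Wed 12:00 end T2 → 0
Wed 12:00 start T3 → 1
Wed 12:00 start T5 → 2
Wed 19:00 start T4 → 3
Wed 21:00 end T3 → 2
Thu 00:00 end T5 → 1
Thu 07:00 end T4 → 0
Thu 18:00 start T6 → 1
Fri 00:00 end T6 → 0
Fri 13:00 start T7 → 1
Fri 20:00 end T7 → 0
Peak is 3, at Wed 19:00 (T3, T4, T5).

3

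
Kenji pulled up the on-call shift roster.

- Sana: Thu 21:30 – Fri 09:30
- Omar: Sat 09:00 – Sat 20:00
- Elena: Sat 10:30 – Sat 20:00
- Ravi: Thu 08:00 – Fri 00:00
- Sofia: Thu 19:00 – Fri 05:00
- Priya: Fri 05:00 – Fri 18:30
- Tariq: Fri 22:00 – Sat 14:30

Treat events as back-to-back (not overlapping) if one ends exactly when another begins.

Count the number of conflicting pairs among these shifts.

7

Sorted by start: Ravi, Sofia, Sana, Priya, Tariq, Omar, Elena.
Sofia starts before Ravi ends → Ravi and Sofia overlap.
Sana starts before Ravi ends → Ravi and Sana overlap.
Priya starts after Ravi ends, so Ravi has no further overlaps.
Sana starts before Sofia ends → Sofia and Sana overlap.
Priya starts exactly when Sofia ends (back-to-back, no overlap), so Sofia has no further overlaps.
Priya starts before Sana ends → Sana and Priya overlap.
Tariq starts after Sana ends, so Sana has no further overlaps.
Tariq starts after Priya ends, so Priya has no further overlaps.
Omar starts before Tariq ends → Tariq and Omar overlap.
Elena starts before Tariq ends → Tariq and Elena overlap.
Elena starts before Omar ends → Omar and Elena overlap.
Overlapping pairs: Elena & Omar, Elena & Tariq, Omar & Tariq, Priya & Sana, Ravi & Sana, Ravi & Sofia, Sana & Sofia — 7 in total.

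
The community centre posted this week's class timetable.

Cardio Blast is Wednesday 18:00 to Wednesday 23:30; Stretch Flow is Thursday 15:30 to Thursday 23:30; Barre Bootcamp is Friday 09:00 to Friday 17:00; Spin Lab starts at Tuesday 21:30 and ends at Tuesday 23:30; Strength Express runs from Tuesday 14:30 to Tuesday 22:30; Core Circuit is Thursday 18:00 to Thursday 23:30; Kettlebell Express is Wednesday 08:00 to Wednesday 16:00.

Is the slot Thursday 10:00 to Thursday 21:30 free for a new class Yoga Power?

Strength Express: ends Tuesday 22:30 at or before Yoga Power starts Thursday 10:00 → clear.
Spin Lab: ends Tuesday 23:30 at or before Yoga Power starts Thursday 10:00 → clear.
Kettlebell Express: ends Wednesday 16:00 at or before Yoga Power starts Thursday 10:00 → clear.
Cardio Blast: ends Wednesday 23:30 at or before Yoga Power starts Thursday 10:00 → clear.
Stretch Flow: starts Thursday 15:30 before Yoga Power ends Thursday 21:30, and ends Thursday 23:30 after Yoga Power starts Thursday 10:00 → overlap.
Core Circuit: starts Thursday 18:00 before Yoga Power ends Thursday 21:30, and ends Thursday 23:30 after Yoga Power starts Thursday 10:00 → overlap.
Barre Bootcamp: starts Friday 09:00 at or after Yoga Power ends Thursday 21:30 → clear.
Yoga Power overlaps Core Circuit, Stretch Flow.

No — it overlaps Core Circuit, Stretch Flow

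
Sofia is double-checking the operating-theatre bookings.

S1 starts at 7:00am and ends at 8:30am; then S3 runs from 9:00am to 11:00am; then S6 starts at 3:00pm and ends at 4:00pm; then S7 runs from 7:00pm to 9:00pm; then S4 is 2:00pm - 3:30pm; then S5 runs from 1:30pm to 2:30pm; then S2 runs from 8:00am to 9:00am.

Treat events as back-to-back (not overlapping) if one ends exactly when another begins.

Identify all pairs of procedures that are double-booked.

Two intervals overlap when each starts before the other ends.
Sorted by start: S1, S2, S3, S5, S4, S6, S7.
S2 starts before S1 ends → S1 and S2 overlap.
S3 starts after S1 ends, so nothing later overlaps S1 either.
S3 starts exactly when S2 ends (back-to-back, no overlap), so nothing later overlaps S2 either.
S5 starts after S3 ends, so nothing later overlaps S3 either.
S4 starts before S5 ends → S5 and S4 overlap.
S6 starts after S5 ends, so nothing later overlaps S5 either.
S6 starts before S4 ends → S4 and S6 overlap.
S7 starts after S4 ends.
S7 starts after S6 ends.

S1 & S2, S4 & S5, S4 & S6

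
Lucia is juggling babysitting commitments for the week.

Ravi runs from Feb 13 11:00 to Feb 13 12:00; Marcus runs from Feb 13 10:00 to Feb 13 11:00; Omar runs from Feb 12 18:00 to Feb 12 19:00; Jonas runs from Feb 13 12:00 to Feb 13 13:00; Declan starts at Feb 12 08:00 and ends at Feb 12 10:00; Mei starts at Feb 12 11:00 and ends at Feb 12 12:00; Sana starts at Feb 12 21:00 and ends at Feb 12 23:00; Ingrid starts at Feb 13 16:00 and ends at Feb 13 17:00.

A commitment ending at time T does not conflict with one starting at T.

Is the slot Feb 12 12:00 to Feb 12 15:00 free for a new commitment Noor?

Declan: ends Feb 12 10:00 at or before Noor starts Feb 12 12:00 → clear.
Mei: ends Feb 12 12:00 at or before Noor starts Feb 12 12:00 → clear.
Omar: starts Feb 12 18:00 at or after Noor ends Feb 12 15:00 → clear.
Sana: starts Feb 12 21:00 at or after Noor ends Feb 12 15:00 → clear.
Marcus: starts Feb 13 10:00 at or after Noor ends Feb 12 15:00 → clear.
Ravi: starts Feb 13 11:00 at or after Noor ends Feb 12 15:00 → clear.
Jonas: starts Feb 13 12:00 at or after Noor ends Feb 12 15:00 → clear.
Ingrid: starts Feb 13 16:00 at or after Noor ends Feb 12 15:00 → clear.

Yes — the slot is free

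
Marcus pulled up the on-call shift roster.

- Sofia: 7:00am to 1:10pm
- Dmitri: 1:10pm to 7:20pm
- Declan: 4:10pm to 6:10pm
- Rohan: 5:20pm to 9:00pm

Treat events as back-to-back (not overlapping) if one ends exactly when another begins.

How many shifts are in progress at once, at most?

Sweep the timeline, counting +1 at each start and −1 at each end (ends before starts at a tie):
7:00am start Sofia → 1
1:10pm end Sofia → 0
1:10pm start Dmitri → 1
4:10pm start Declan → 2
5:20pm start Rohan → 3
6:10pm end Declan → 2
7:20pm end Dmitri → 1
9:00pm end Rohan → 0
Peak is 3, at 5:20pm (Declan, Dmitri, Rohan).

3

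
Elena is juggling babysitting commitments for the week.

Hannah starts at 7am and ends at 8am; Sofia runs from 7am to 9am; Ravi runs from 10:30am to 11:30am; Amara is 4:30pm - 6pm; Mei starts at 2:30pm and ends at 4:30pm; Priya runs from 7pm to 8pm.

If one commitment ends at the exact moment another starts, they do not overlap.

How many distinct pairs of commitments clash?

Sorted by start: Hannah, Sofia, Ravi, Mei, Amara, Priya.
Sofia starts before Hannah ends → Hannah and Sofia overlap.
Ravi starts after Hannah ends; Hannah is clear from here.
Ravi starts after Sofia ends; Sofia is clear from here.
Mei starts after Ravi ends; Ravi is clear from here.
Amara starts exactly when Mei ends (back-to-back, no overlap); Mei is clear from here.
Priya starts after Amara ends.
Overlapping pairs: Hannah & Sofia — 1 in total.

1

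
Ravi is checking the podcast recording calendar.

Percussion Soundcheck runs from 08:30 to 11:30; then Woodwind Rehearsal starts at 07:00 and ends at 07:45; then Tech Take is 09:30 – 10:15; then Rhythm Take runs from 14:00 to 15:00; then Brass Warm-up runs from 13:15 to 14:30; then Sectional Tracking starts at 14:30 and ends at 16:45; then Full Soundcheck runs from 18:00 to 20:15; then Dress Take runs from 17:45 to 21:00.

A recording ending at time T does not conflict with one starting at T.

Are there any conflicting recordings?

Sorted by start: Woodwind Rehearsal, Percussion Soundcheck, Tech Take, Brass Warm-up, Rhythm Take, Sectional Tracking, Dress Take, Full Soundcheck.
Percussion Soundcheck starts after Woodwind Rehearsal ends, so nothing later overlaps Woodwind Rehearsal either.
Tech Take starts before Percussion Soundcheck ends → Percussion Soundcheck and Tech Take overlap.
That's a conflict, so the schedule is not conflict-free.

Yes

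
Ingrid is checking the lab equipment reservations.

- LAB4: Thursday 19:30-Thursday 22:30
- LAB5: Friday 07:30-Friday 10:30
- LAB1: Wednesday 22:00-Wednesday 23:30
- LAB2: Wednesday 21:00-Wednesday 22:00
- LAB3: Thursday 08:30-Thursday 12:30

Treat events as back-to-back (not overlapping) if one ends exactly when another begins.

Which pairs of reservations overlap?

no overlapping pairs

Two intervals overlap when each starts before the other ends.
Sorted by start: LAB2, LAB1, LAB3, LAB4, LAB5.
LAB1 starts exactly when LAB2 ends (back-to-back, no overlap), so nothing later overlaps LAB2 either.
LAB3 starts after LAB1 ends, so nothing later overlaps LAB1 either.
LAB4 starts after LAB3 ends, so nothing later overlaps LAB3 either.
LAB5 starts after LAB4 ends.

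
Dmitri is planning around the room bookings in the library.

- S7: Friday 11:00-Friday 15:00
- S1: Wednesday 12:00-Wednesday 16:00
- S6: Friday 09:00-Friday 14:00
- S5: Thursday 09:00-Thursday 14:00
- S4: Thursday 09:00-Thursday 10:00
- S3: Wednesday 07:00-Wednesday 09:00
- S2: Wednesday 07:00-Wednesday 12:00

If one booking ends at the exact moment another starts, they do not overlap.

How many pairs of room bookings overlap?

3

Sorted by start: S2, S3, S1, S4, S5, S6, S7.
S3 starts before S2 ends → S2 and S3 overlap.
S1 starts exactly when S2 ends (back-to-back, no overlap), so S2 has no further overlaps.
S1 starts after S3 ends, so S3 has no further overlaps.
S4 starts after S1 ends, so S1 has no further overlaps.
S5 starts before S4 ends → S4 and S5 overlap.
S6 starts after S4 ends, so S4 has no further overlaps.
S6 starts after S5 ends, so S5 has no further overlaps.
S7 starts before S6 ends → S6 and S7 overlap.
Overlapping pairs: S2 & S3, S4 & S5, S6 & S7 — 3 in total.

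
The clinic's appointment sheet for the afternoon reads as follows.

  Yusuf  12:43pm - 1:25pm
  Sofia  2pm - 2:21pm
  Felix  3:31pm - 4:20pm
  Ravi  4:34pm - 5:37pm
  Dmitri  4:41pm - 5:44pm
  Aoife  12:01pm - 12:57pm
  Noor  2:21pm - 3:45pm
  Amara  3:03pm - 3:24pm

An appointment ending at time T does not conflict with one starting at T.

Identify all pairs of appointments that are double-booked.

Amara & Noor, Aoife & Yusuf, Dmitri & Ravi, Felix & Noor

Two intervals overlap when each starts before the other ends.
Sorted by start: Aoife, Yusuf, Sofia, Noor, Amara, Felix, Ravi, Dmitri.
Yusuf starts before Aoife ends → Aoife and Yusuf overlap.
Sofia starts after Aoife ends — done with Aoife.
Sofia starts after Yusuf ends — done with Yusuf.
Noor starts exactly when Sofia ends (back-to-back, no overlap) — done with Sofia.
Amara starts before Noor ends → Noor and Amara overlap.
Felix starts before Noor ends → Noor and Felix overlap.
Ravi starts after Noor ends — done with Noor.
Felix starts after Amara ends — done with Amara.
Ravi starts after Felix ends — done with Felix.
Dmitri starts before Ravi ends → Ravi and Dmitri overlap.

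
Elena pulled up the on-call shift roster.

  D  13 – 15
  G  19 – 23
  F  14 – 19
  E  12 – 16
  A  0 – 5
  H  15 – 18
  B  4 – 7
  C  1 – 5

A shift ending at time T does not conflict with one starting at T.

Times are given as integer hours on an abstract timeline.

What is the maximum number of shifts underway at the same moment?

Sort all start/end points and keep a running count:
0 start A → 1
1 start C → 2
4 start B → 3
5 end A → 2
5 end C → 1
7 end B → 0
12 start E → 1
13 start D → 2
14 start F → 3
15 end D → 2
15 start H → 3
16 end E → 2
18 end H → 1
19 end F → 0
19 start G → 1
23 end G → 0
Peak is 3, at 4 (A, B, C).

3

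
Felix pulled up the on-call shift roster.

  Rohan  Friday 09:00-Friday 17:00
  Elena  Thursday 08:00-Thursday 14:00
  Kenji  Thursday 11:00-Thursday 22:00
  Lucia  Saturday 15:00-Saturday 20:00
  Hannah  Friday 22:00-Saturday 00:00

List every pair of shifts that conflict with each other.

Elena & Kenji

Sorted by start: Elena, Kenji, Rohan, Hannah, Lucia.
Kenji starts before Elena ends → Elena and Kenji overlap.
Rohan starts after Elena ends — done with Elena.
Rohan starts after Kenji ends — done with Kenji.
Hannah starts after Rohan ends — done with Rohan.
Lucia starts after Hannah ends.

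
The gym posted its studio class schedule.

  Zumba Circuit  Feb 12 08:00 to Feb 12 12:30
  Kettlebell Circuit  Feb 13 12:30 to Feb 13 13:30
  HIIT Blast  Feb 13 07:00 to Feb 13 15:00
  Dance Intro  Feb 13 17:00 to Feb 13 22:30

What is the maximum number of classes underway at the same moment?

Sort all start/end points and keep a running count:
Feb 12 08:00 start Zumba Circuit → 1
Feb 12 12:30 end Zumba Circuit → 0
Feb 13 07:00 start HIIT Blast → 1
Feb 13 12:30 start Kettlebell Circuit → 2
Feb 13 13:30 end Kettlebell Circuit → 1
Feb 13 15:00 end HIIT Blast → 0
Feb 13 17:00 start Dance Intro → 1
Feb 13 22:30 end Dance Intro → 0
Peak is 2, at Feb 13 12:30 (HIIT Blast, Kettlebell Circuit).

2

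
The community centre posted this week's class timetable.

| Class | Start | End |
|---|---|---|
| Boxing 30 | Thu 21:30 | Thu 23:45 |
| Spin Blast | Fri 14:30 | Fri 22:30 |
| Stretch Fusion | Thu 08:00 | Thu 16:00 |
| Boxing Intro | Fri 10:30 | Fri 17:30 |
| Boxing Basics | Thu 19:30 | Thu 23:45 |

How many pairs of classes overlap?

Sorted by start: Stretch Fusion, Boxing Basics, Boxing 30, Boxing Intro, Spin Blast.
Boxing Basics starts after Stretch Fusion ends, so Stretch Fusion has no further overlaps.
Boxing 30 starts before Boxing Basics ends → Boxing Basics and Boxing 30 overlap.
Boxing Intro starts after Boxing Basics ends, so Boxing Basics has no further overlaps.
Boxing Intro starts after Boxing 30 ends, so Boxing 30 has no further overlaps.
Spin Blast starts before Boxing Intro ends → Boxing Intro and Spin Blast overlap.
Overlapping pairs: Boxing 30 & Boxing Basics, Boxing Intro & Spin Blast — 2 in total.

2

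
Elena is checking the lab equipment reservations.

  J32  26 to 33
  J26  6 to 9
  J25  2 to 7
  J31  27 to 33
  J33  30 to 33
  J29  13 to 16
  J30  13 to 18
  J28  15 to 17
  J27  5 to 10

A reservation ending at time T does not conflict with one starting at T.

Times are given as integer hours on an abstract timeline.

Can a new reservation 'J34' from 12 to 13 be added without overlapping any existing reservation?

J25: ends 7 at or before J34 starts 12 → clear.
J27: ends 10 at or before J34 starts 12 → clear.
J26: ends 9 at or before J34 starts 12 → clear.
J29: starts 13 at or after J34 ends 13 → clear.
J30: starts 13 at or after J34 ends 13 → clear.
J28: starts 15 at or after J34 ends 13 → clear.
J32: starts 26 at or after J34 ends 13 → clear.
J31: starts 27 at or after J34 ends 13 → clear.
J33: starts 30 at or after J34 ends 13 → clear.

Yes — the slot is free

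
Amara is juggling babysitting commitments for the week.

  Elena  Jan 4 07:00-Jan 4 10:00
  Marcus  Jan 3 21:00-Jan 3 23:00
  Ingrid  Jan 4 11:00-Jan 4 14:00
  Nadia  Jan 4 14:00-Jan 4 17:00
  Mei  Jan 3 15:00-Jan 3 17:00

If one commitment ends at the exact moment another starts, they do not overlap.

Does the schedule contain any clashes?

Check each pair: they overlap iff neither finishes before the other starts.
Sorted by start: Mei, Marcus, Elena, Ingrid, Nadia.
Marcus starts after Mei ends, so Mei has no further overlaps.
Elena starts after Marcus ends, so Marcus has no further overlaps.
Ingrid starts after Elena ends, so Elena has no further overlaps.
Nadia starts exactly when Ingrid ends (back-to-back, no overlap).
Every pair is clear; the schedule has no overlaps.

No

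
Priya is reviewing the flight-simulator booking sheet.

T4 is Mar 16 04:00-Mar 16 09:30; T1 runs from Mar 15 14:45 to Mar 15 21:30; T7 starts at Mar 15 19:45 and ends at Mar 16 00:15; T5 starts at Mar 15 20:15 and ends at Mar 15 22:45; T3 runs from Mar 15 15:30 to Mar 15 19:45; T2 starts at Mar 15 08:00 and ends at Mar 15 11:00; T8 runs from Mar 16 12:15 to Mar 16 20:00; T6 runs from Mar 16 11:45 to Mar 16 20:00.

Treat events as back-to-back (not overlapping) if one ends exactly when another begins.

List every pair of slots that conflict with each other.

T1 & T3, T1 & T5, T1 & T7, T5 & T7, T6 & T8

Sorted by start: T2, T1, T3, T7, T5, T4, T6, T8.
T1 starts after T2 ends — done with T2.
T3 starts before T1 ends → T1 and T3 overlap.
T7 starts before T1 ends → T1 and T7 overlap.
T5 starts before T1 ends → T1 and T5 overlap.
T4 starts after T1 ends — done with T1.
T7 starts exactly when T3 ends (back-to-back, no overlap) — done with T3.
T5 starts before T7 ends → T7 and T5 overlap.
T4 starts after T7 ends — done with T7.
T4 starts after T5 ends — done with T5.
T6 starts after T4 ends — done with T4.
T8 starts before T6 ends → T6 and T8 overlap.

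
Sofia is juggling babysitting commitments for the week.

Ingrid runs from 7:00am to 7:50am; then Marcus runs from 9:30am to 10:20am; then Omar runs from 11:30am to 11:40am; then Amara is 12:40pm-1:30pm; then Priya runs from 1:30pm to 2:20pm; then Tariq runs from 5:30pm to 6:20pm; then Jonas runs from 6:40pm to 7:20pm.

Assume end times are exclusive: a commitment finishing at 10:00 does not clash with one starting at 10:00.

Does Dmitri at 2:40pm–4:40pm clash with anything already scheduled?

No — it doesn't clash with anything

Ingrid: ends 7:50am at or before Dmitri starts 2:40pm → clear.
Marcus: ends 10:20am at or before Dmitri starts 2:40pm → clear.
Omar: ends 11:40am at or before Dmitri starts 2:40pm → clear.
Amara: ends 1:30pm at or before Dmitri starts 2:40pm → clear.
Priya: ends 2:20pm at or before Dmitri starts 2:40pm → clear.
Tariq: starts 5:30pm at or after Dmitri ends 4:40pm → clear.
Jonas: starts 6:40pm at or after Dmitri ends 4:40pm → clear.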